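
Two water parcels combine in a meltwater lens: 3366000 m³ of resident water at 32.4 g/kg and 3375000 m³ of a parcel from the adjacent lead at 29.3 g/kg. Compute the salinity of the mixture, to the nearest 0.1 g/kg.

Salt balance:
salt = 3,366,000×32.4 + 3,375,000×29.3 = 109,058,400 + 98,887,500 = 207,945,900
volume = 3,366,000 + 3,375,000 = 6,741,000 m³
S = 207,945,900 / 6,741,000 = 30.848 g/kg

30.8 g/kg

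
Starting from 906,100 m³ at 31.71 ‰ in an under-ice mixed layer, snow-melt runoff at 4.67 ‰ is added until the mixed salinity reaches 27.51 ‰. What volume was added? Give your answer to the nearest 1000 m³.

167000 m³

Salt balance: 906,100×31.71 + V×4.67 = (906,100+V)×27.51
28,732,431 + 4.67V = 24,926,811 + 27.51V
3,805,620 = 22.84V
V = 166,620.84 m³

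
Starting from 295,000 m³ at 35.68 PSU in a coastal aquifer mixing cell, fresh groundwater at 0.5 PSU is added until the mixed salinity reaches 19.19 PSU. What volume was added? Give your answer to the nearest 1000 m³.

260000 m³

Salt balance: 295,000×35.68 + V×0.5 = (295,000+V)×19.19
10,525,600 + 0.5V = 5,661,050 + 19.19V
4,864,550 = 18.69V
V = 260,275.55 m³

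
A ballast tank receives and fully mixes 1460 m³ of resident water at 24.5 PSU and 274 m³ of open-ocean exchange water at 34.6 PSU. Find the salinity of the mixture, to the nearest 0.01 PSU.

26.10 PSU

Total salt / total volume:
salt = 1,460×24.5 + 274×34.6 = 35,770 + 9,480.4 = 45,250.4
volume = 1,460 + 274 = 1,734 m³
S = 45,250.4 / 1,734 = 26.096 PSU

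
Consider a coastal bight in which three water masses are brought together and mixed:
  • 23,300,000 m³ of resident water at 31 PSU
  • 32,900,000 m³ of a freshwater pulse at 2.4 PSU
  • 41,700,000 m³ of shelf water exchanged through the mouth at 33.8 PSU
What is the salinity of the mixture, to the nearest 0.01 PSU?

Mass of salt is conserved:
salt = 23,300,000×31 + 32,900,000×2.4 + 41,700,000×33.8 = 722,300,000 + 78,960,000 + 1,409,460,000 = 2,210,720,000
volume = 23,300,000 + 32,900,000 + 41,700,000 = 97,900,000 m³
S = 2,210,720,000 / 97,900,000 = 22.5814 PSU

22.58 PSU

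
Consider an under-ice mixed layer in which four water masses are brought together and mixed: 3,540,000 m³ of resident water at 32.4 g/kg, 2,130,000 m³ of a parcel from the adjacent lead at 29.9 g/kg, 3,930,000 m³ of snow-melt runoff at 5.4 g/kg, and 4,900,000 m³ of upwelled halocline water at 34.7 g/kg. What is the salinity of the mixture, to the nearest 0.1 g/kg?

25.5 g/kg

Conserving salt mass:
salt = 3,540,000×32.4 + 2,130,000×29.9 + 3,930,000×5.4 + 4,900,000×34.7 = 114,696,000 + 63,687,000 + 21,222,000 + 170,030,000 = 369,635,000
volume = 3,540,000 + 2,130,000 + 3,930,000 + 4,900,000 = 14,500,000 m³
S = 369,635,000 / 14,500,000 = 25.492 g/kg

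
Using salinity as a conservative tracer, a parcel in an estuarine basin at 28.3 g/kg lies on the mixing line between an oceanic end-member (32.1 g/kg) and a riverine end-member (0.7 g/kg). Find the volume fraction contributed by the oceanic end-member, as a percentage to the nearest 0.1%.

87.9%

Let g be the oceanic fraction. Salt balance per unit volume:
g×32.1 + (1−g)×0.7 = 28.3
g = (28.3 − 0.7) / (32.1 − 0.7) = 27.6/31.4 = 0.879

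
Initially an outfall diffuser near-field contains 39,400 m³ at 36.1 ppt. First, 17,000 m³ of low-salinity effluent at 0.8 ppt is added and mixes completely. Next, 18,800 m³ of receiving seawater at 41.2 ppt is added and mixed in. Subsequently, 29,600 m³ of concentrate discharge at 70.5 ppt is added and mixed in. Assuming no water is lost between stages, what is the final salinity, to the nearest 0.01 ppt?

41.00 ppt

Total salt / total volume:
Initial salt = 39,400×36.1 = 1,422,340
After stage 1: salt = 1,422,340 + 17,000×0.8 = 1,435,940; volume = 56,400 m³; S = 25.46 ppt
After stage 2: salt = 1,435,940 + 18,800×41.2 = 2,210,500; volume = 75,200 m³; S = 29.395 ppt
After stage 3: salt = 2,210,500 + 29,600×70.5 = 4,297,300; volume = 104,800 m³
S = 4,297,300 / 104,800 = 41.0048 ppt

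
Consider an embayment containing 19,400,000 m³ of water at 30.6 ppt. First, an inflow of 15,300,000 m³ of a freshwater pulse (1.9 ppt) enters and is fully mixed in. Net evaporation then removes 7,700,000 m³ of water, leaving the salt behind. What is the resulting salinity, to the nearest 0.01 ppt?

23.06 ppt

After mixing: salt = 19,400,000×30.6 + 15,300,000×1.9 = 622,710,000; volume = 34,700,000 m³
After evaporation: salt unchanged = 622,710,000; volume = 34,700,000 − 7,700,000 = 27,000,000 m³
S = 622,710,000 / 27,000,000 = 23.0633 ppt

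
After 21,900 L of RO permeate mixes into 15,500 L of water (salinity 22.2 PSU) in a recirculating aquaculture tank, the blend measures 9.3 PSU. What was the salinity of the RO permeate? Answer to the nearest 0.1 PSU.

0.2 PSU

Salt balance: 15,500×22.2 + 21,900×S = 37,400×9.3
344,100 + 21,900·S = 347,820
S = (347,820 − 344,100) / 21,900 = 0.1699 PSU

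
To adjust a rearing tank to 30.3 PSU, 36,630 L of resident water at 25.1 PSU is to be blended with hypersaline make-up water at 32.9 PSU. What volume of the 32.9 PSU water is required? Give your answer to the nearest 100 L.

Salt balance: 36,630×25.1 + V×32.9 = (36,630+V)×30.3
919,413 + 32.9V = 1,109,889 + 30.3V
190,476 = 2.6V
V = 73,260 L

73300 L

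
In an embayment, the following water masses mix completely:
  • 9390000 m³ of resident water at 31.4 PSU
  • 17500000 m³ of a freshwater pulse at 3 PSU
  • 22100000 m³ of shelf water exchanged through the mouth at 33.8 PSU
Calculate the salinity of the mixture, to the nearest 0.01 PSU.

Total salt / total volume:
salt = 9,390,000×31.4 + 17,500,000×3 + 22,100,000×33.8 = 294,846,000 + 52,500,000 + 746,980,000 = 1,094,326,000
volume = 9,390,000 + 17,500,000 + 22,100,000 = 48,990,000 m³
S = 1,094,326,000 / 48,990,000 = 22.3377 PSU

22.34 PSU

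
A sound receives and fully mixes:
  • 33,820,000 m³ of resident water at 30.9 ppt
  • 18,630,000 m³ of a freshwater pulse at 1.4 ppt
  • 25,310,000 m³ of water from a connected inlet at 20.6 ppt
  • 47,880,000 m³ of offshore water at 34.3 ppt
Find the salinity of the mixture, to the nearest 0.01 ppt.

Total salt / total volume:
salt = 33,820,000×30.9 + 18,630,000×1.4 + 25,310,000×20.6 + 47,880,000×34.3 = 1,045,038,000 + 26,082,000 + 521,386,000 + 1,642,284,000 = 3,234,790,000
volume = 33,820,000 + 18,630,000 + 25,310,000 + 47,880,000 = 125,640,000 m³
S = 3,234,790,000 / 125,640,000 = 25.7465 ppt

25.75 ppt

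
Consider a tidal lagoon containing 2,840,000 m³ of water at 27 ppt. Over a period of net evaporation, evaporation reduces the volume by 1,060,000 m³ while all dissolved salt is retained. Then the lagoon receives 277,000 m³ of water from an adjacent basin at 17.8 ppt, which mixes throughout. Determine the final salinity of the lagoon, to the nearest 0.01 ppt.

39.67 ppt

After evaporation: salt = 2,840,000×27 = 76,680,000; volume = 2,840,000 − 1,060,000 = 1,780,000 m³
After mixing: salt = 76,680,000 + 277,000×17.8 = 81,610,600; volume = 1,780,000 + 277,000 = 2,057,000 m³
S = 81,610,600 / 2,057,000 = 39.6746 ppt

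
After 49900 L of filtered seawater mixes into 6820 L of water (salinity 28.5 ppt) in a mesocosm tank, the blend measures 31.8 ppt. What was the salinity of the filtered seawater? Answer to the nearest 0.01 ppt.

32.25 ppt

Salt balance: 6,820×28.5 + 49,900×S = 56,720×31.8
194,370 + 49,900·S = 1,803,696
S = (1,803,696 − 194,370) / 49,900 = 32.251 ppt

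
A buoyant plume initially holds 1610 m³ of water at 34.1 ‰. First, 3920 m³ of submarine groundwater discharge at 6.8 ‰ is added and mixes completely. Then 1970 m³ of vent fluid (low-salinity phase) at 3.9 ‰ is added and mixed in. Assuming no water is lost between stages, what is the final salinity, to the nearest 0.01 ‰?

11.90 ‰

Mass of salt is conserved:
Initial salt = 1,610×34.1 = 54,901
After stage 1: salt = 54,901 + 3,920×6.8 = 81,557; volume = 5,530 m³; S = 14.748 ‰
After stage 2: salt = 81,557 + 1,970×3.9 = 89,240; volume = 7,500 m³
S = 89,240 / 7,500 = 11.8987 ‰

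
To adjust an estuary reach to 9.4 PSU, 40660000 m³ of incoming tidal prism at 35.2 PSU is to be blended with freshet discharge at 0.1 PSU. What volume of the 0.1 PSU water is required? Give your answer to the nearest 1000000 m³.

Salt balance: 40,660,000×35.2 + V×0.1 = (40,660,000+V)×9.4
1,431,232,000 + 0.1V = 382,204,000 + 9.4V
1,049,028,000 = 9.3V
V = 112,798,709.68 m³

113000000 m³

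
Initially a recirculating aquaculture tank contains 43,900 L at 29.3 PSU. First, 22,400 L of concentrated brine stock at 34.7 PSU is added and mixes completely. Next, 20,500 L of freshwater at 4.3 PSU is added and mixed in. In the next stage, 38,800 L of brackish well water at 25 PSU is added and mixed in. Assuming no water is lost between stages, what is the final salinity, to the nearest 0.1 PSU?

Salt balance:
Initial salt = 43,900×29.3 = 1,286,270
After stage 1: salt = 1,286,270 + 22,400×34.7 = 2,063,550; volume = 66,300 L; S = 31.124 PSU
After stage 2: salt = 2,063,550 + 20,500×4.3 = 2,151,700; volume = 86,800 L; S = 24.789 PSU
After stage 3: salt = 2,151,700 + 38,800×25 = 3,121,700; volume = 125,600 L
S = 3,121,700 / 125,600 = 24.8543 PSU

24.9 PSU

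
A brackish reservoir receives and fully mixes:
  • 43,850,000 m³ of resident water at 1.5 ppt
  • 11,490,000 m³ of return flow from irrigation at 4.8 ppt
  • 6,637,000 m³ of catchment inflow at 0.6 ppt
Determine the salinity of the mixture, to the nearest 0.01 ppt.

Salt balance:
salt = 43,850,000×1.5 + 11,490,000×4.8 + 6,637,000×0.6 = 65,775,000 + 55,152,000 + 3,982,200 = 124,909,200
volume = 43,850,000 + 11,490,000 + 6,637,000 = 61,977,000 m³
S = 124,909,200 / 61,977,000 = 2.0154 ppt

2.02 ppt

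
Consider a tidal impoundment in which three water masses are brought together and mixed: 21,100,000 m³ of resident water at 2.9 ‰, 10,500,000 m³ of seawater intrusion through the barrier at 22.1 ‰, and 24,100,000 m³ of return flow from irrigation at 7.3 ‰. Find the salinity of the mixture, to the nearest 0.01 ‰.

8.42 ‰

Salt balance:
salt = 21,100,000×2.9 + 10,500,000×22.1 + 24,100,000×7.3 = 61,190,000 + 232,050,000 + 175,930,000 = 469,170,000
volume = 21,100,000 + 10,500,000 + 24,100,000 = 55,700,000 m³
S = 469,170,000 / 55,700,000 = 8.4232 ‰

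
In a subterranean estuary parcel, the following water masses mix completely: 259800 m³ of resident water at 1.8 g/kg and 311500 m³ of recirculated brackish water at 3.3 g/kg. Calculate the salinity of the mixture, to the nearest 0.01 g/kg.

Total salt / total volume:
salt = 259,800×1.8 + 311,500×3.3 = 467,640 + 1,027,950 = 1,495,590
volume = 259,800 + 311,500 = 571,300 m³
S = 1,495,590 / 571,300 = 2.6179 g/kg

2.62 g/kg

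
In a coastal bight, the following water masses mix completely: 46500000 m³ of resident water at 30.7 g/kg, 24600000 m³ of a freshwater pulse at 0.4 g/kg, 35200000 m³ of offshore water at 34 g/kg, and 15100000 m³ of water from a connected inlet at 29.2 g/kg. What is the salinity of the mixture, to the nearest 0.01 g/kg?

Salt balance:
salt = 46,500,000×30.7 + 24,600,000×0.4 + 35,200,000×34 + 15,100,000×29.2 = 1,427,550,000 + 9,840,000 + 1,196,800,000 + 440,920,000 = 3,075,110,000
volume = 46,500,000 + 24,600,000 + 35,200,000 + 15,100,000 = 121,400,000 m³
S = 3,075,110,000 / 121,400,000 = 25.3304 g/kg

25.33 g/kg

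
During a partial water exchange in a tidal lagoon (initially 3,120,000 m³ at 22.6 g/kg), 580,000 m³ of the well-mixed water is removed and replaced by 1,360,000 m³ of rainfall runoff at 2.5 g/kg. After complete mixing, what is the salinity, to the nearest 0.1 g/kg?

15.6 g/kg

Remaining after removal: 2,540,000 m³ at 22.6 g/kg (salt = 57,404,000)
After addition: salt = 57,404,000 + 1,360,000×2.5 = 60,804,000; volume = 3,900,000 m³
S = 60,804,000 / 3,900,000 = 15.5908 g/kg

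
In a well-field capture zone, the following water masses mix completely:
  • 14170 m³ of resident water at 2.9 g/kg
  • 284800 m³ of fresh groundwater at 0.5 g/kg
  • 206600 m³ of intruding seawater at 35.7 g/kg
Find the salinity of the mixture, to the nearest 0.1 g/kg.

Mass of salt is conserved:
salt = 14,170×2.9 + 284,800×0.5 + 206,600×35.7 = 41,093 + 142,400 + 7,375,620 = 7,559,113
volume = 14,170 + 284,800 + 206,600 = 505,570 m³
S = 7,559,113 / 505,570 = 14.952 g/kg

15.0 g/kg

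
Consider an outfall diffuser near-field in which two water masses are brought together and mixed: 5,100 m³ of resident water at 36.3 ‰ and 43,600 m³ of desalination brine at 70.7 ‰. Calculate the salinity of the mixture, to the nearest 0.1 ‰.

67.1 ‰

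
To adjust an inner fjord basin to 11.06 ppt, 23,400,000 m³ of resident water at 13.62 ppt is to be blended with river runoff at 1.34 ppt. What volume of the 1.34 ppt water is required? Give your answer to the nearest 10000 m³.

6160000 m³

Salt balance: 23,400,000×13.62 + V×1.34 = (23,400,000+V)×11.06
318,708,000 + 1.34V = 258,804,000 + 11.06V
59,904,000 = 9.72V
V = 6,162,962.96 m³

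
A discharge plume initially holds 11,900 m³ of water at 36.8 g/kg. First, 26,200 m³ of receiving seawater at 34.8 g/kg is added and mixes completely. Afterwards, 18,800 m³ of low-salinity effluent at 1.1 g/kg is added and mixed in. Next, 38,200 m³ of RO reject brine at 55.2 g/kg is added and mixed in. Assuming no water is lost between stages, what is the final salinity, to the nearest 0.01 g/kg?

36.58 g/kg

Total salt / total volume:
Initial salt = 11,900×36.8 = 437,920
After stage 1: salt = 437,920 + 26,200×34.8 = 1,349,680; volume = 38,100 m³; S = 35.425 g/kg
After stage 2: salt = 1,349,680 + 18,800×1.1 = 1,370,360; volume = 56,900 m³; S = 24.084 g/kg
After stage 3: salt = 1,370,360 + 38,200×55.2 = 3,479,000; volume = 95,100 m³
S = 3,479,000 / 95,100 = 36.5825 g/kg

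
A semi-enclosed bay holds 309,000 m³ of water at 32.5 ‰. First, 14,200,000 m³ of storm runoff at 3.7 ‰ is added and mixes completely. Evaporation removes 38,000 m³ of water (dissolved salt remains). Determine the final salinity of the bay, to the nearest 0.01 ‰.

4.32 ‰

After mixing: salt = 309,000×32.5 + 14,200,000×3.7 = 62,582,500; volume = 14,509,000 m³
After evaporation: salt unchanged = 62,582,500; volume = 14,509,000 − 38,000 = 14,471,000 m³
S = 62,582,500 / 14,471,000 = 4.3247 ‰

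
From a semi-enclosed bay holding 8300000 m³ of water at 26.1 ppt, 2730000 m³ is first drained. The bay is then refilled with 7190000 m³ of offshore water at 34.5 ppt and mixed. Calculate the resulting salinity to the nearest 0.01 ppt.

30.83 ppt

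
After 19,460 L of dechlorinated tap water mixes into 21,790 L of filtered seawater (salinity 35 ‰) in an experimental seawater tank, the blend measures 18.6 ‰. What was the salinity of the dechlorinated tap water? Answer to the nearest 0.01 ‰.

0.24 ‰

Salt balance: 21,790×35 + 19,460×S = 41,250×18.6
762,650 + 19,460·S = 767,250
S = (767,250 − 762,650) / 19,460 = 0.2364 ‰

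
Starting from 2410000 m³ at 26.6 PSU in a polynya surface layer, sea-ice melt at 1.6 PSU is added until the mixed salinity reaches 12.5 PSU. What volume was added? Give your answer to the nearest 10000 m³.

Salt balance: 2,410,000×26.6 + V×1.6 = (2,410,000+V)×12.5
64,106,000 + 1.6V = 30,125,000 + 12.5V
33,981,000 = 10.9V
V = 3,117,522.94 m³

3120000 m³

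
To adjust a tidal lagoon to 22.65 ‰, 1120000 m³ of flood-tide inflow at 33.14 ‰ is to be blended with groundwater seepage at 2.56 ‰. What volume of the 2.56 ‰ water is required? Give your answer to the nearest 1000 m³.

585000 m³

Salt balance: 1,120,000×33.14 + V×2.56 = (1,120,000+V)×22.65
37,116,800 + 2.56V = 25,368,000 + 22.65V
11,748,800 = 20.09V
V = 584,808.36 m³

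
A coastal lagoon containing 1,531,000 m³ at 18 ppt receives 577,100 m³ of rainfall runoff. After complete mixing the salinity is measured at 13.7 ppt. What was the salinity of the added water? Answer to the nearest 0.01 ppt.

Salt balance: 1,531,000×18 + 577,100×S = 2,108,100×13.7
27,558,000 + 577,100·S = 28,880,970
S = (28,880,970 − 27,558,000) / 577,100 = 2.2924 ppt

2.29 ppt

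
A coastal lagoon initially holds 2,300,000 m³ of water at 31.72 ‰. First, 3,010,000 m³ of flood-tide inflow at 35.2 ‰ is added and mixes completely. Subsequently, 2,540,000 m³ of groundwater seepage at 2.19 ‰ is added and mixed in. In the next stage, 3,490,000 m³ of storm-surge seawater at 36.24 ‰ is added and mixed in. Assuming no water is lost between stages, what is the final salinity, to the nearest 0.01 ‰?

27.42 ‰

Salt balance:
Initial salt = 2,300,000×31.72 = 72,956,000
After stage 1: salt = 72,956,000 + 3,010,000×35.2 = 178,908,000; volume = 5,310,000 m³; S = 33.693 ‰
After stage 2: salt = 178,908,000 + 2,540,000×2.19 = 184,470,600; volume = 7,850,000 m³; S = 23.499 ‰
After stage 3: salt = 184,470,600 + 3,490,000×36.24 = 310,948,200; volume = 11,340,000 m³
S = 310,948,200 / 11,340,000 = 27.4205 ‰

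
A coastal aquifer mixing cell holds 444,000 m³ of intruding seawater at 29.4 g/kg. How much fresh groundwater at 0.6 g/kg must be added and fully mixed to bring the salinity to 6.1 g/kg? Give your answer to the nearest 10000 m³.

1880000 m³

Salt balance: 444,000×29.4 + V×0.6 = (444,000+V)×6.1
13,053,600 + 0.6V = 2,708,400 + 6.1V
10,345,200 = 5.5V
V = 1,880,945.45 m³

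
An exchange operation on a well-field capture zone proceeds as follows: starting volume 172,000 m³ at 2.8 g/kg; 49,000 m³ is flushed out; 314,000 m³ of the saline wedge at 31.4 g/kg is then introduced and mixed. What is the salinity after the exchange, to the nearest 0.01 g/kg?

Remaining after removal: 123,000 m³ at 2.8 g/kg (salt = 344,400)
After addition: salt = 344,400 + 314,000×31.4 = 10,204,000; volume = 437,000 m³
S = 10,204,000 / 437,000 = 23.3501 g/kg

23.35 g/kg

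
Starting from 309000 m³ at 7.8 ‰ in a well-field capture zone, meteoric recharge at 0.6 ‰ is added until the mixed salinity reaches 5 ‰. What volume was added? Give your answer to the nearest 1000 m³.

197000 m³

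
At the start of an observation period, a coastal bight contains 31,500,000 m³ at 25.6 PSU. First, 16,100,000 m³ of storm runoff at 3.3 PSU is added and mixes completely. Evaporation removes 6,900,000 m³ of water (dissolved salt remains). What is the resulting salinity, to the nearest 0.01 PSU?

21.12 PSU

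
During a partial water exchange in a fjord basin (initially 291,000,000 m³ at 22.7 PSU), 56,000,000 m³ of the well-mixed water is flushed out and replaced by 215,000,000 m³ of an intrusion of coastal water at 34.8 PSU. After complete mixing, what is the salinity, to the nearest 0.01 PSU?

Remaining after removal: 235,000,000 m³ at 22.7 PSU (salt = 5,334,500,000)
After addition: salt = 5,334,500,000 + 215,000,000×34.8 = 12,816,500,000; volume = 450,000,000 m³
S = 12,816,500,000 / 450,000,000 = 28.4811 PSU

28.48 PSU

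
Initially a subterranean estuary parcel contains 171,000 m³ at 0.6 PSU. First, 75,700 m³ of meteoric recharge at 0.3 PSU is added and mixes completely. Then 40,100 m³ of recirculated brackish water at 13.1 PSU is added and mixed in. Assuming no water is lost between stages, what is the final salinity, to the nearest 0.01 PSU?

2.27 PSU

Conserving salt mass:
Initial salt = 171,000×0.6 = 102,600
After stage 1: salt = 102,600 + 75,700×0.3 = 125,310; volume = 246,700 m³; S = 0.508 PSU
After stage 2: salt = 125,310 + 40,100×13.1 = 650,620; volume = 286,800 m³
S = 650,620 / 286,800 = 2.2685 PSU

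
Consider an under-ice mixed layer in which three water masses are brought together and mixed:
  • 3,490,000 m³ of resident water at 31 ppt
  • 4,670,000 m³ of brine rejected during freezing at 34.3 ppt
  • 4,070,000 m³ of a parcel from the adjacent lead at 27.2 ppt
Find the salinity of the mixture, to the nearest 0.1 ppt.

31.0 ppt

Conserving salt mass:
salt = 3,490,000×31 + 4,670,000×34.3 + 4,070,000×27.2 = 108,190,000 + 160,181,000 + 110,704,000 = 379,075,000
volume = 3,490,000 + 4,670,000 + 4,070,000 = 12,230,000 m³
S = 379,075,000 / 12,230,000 = 30.996 ppt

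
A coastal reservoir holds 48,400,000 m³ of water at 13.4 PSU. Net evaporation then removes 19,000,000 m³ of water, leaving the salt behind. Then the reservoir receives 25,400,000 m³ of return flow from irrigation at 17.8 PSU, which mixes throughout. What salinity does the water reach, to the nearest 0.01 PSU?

20.09 PSU

After evaporation: salt = 48,400,000×13.4 = 648,560,000; volume = 48,400,000 − 19,000,000 = 29,400,000 m³
After mixing: salt = 648,560,000 + 25,400,000×17.8 = 1,100,680,000; volume = 29,400,000 + 25,400,000 = 54,800,000 m³
S = 1,100,680,000 / 54,800,000 = 20.0854 PSU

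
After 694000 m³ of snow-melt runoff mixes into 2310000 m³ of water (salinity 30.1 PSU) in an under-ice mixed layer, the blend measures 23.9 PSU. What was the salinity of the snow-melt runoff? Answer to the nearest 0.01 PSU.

3.26 PSU

Salt balance: 2,310,000×30.1 + 694,000×S = 3,004,000×23.9
69,531,000 + 694,000·S = 71,795,600
S = (71,795,600 − 69,531,000) / 694,000 = 3.2631 PSU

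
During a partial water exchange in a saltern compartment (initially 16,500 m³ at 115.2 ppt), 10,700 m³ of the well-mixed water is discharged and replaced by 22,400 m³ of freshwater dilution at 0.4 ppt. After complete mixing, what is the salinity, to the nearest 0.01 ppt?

Remaining after removal: 5,800 m³ at 115.2 ppt (salt = 668,160)
After addition: salt = 668,160 + 22,400×0.4 = 677,120; volume = 28,200 m³
S = 677,120 / 28,200 = 24.0113 ppt

24.01 ppt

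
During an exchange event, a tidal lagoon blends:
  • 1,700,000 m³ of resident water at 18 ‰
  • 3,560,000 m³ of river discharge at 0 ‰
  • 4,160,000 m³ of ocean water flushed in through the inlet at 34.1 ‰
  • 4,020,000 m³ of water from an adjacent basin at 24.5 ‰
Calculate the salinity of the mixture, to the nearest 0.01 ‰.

Weighted by volume,
salt = 1,700,000×18 + 3,560,000×0 + 4,160,000×34.1 + 4,020,000×24.5 = 30,600,000 + 0 + 141,856,000 + 98,490,000 = 270,946,000
volume = 1,700,000 + 3,560,000 + 4,160,000 + 4,020,000 = 13,440,000 m³
S = 270,946,000 / 13,440,000 = 20.1597 ‰

20.16 ‰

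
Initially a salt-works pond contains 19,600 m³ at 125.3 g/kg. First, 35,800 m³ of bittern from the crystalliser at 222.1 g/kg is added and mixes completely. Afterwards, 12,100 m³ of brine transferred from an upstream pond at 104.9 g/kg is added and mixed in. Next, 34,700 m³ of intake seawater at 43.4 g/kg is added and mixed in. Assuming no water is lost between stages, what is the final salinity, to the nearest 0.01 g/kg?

Mass of salt is conserved:
Initial salt = 19,600×125.3 = 2,455,880
After stage 1: salt = 2,455,880 + 35,800×222.1 = 10,407,060; volume = 55,400 m³; S = 187.853 g/kg
After stage 2: salt = 10,407,060 + 12,100×104.9 = 11,676,350; volume = 67,500 m³; S = 172.983 g/kg
After stage 3: salt = 11,676,350 + 34,700×43.4 = 13,182,330; volume = 102,200 m³
S = 13,182,330 / 102,200 = 128.9856 g/kg

128.99 g/kg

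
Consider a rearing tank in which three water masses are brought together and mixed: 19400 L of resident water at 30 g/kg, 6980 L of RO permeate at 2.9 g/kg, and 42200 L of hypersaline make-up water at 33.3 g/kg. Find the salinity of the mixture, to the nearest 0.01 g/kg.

29.27 g/kg

Salt balance:
salt = 19,400×30 + 6,980×2.9 + 42,200×33.3 = 582,000 + 20,242 + 1,405,260 = 2,007,502
volume = 19,400 + 6,980 + 42,200 = 68,580 L
S = 2,007,502 / 68,580 = 29.2724 g/kg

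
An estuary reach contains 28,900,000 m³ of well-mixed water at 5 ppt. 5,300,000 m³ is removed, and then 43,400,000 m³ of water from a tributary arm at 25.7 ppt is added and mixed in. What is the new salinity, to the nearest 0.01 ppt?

Remaining after removal: 23,600,000 m³ at 5 ppt (salt = 118,000,000)
After addition: salt = 118,000,000 + 43,400,000×25.7 = 1,233,380,000; volume = 67,000,000 m³
S = 1,233,380,000 / 67,000,000 = 18.4087 ppt

18.41 ppt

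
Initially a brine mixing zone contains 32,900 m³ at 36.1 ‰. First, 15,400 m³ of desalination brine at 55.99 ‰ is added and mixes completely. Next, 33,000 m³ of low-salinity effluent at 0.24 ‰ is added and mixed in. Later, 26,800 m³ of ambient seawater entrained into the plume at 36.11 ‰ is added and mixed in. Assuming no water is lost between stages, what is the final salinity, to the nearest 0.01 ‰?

By conservation of dissolved salt,
Initial salt = 32,900×36.1 = 1,187,690
After stage 1: salt = 1,187,690 + 15,400×55.99 = 2,049,936; volume = 48,300 m³; S = 42.442 ‰
After stage 2: salt = 2,049,936 + 33,000×0.24 = 2,057,856; volume = 81,300 m³; S = 25.312 ‰
After stage 3: salt = 2,057,856 + 26,800×36.11 = 3,025,604; volume = 108,100 m³
S = 3,025,604 / 108,100 = 27.9889 ‰

27.99 ‰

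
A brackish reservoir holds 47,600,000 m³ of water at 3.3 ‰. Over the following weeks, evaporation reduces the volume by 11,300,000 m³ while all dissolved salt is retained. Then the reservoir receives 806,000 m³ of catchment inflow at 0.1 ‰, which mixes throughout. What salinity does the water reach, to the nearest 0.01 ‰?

4.24 ‰

After evaporation: salt = 47,600,000×3.3 = 157,080,000; volume = 47,600,000 − 11,300,000 = 36,300,000 m³
After mixing: salt = 157,080,000 + 806,000×0.1 = 157,160,600; volume = 36,300,000 + 806,000 = 37,106,000 m³
S = 157,160,600 / 37,106,000 = 4.2354 ‰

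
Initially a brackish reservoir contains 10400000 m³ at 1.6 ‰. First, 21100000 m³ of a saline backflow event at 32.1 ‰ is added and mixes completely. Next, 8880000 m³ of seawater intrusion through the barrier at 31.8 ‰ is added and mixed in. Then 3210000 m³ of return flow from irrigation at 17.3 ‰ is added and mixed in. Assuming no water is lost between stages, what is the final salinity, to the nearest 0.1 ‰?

23.7 ‰

By conservation of dissolved salt,
Initial salt = 10,400,000×1.6 = 16,640,000
After stage 1: salt = 16,640,000 + 21,100,000×32.1 = 693,950,000; volume = 31,500,000 m³; S = 22.03 ‰
After stage 2: salt = 693,950,000 + 8,880,000×31.8 = 976,334,000; volume = 40,380,000 m³; S = 24.179 ‰
After stage 3: salt = 976,334,000 + 3,210,000×17.3 = 1,031,867,000; volume = 43,590,000 m³
S = 1,031,867,000 / 43,590,000 = 23.6721 ‰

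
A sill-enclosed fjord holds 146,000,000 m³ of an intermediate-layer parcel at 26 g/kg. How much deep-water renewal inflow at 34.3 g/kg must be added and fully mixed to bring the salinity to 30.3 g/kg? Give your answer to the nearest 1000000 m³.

Salt balance: 146,000,000×26 + V×34.3 = (146,000,000+V)×30.3
3,796,000,000 + 34.3V = 4,423,800,000 + 30.3V
627,800,000 = 4V
V = 156,950,000 m³

157000000 m³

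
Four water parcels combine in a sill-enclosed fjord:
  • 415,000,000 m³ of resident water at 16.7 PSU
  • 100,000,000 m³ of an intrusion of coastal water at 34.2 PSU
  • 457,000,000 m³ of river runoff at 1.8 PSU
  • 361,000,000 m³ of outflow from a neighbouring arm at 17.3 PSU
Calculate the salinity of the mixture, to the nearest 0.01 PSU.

13.07 PSU

Conserving salt mass:
salt = 415,000,000×16.7 + 100,000,000×34.2 + 457,000,000×1.8 + 361,000,000×17.3 = 6,930,500,000 + 3,420,000,000 + 822,600,000 + 6,245,300,000 = 17,418,400,000
volume = 415,000,000 + 100,000,000 + 457,000,000 + 361,000,000 = 1,333,000,000 m³
S = 17,418,400,000 / 1,333,000,000 = 13.0671 PSU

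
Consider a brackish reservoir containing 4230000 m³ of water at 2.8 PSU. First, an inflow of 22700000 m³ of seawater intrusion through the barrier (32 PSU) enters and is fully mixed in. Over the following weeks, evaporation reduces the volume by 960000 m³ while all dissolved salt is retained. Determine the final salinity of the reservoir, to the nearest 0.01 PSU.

28.43 PSU

After mixing: salt = 4,230,000×2.8 + 22,700,000×32 = 738,244,000; volume = 26,930,000 m³
After evaporation: salt unchanged = 738,244,000; volume = 26,930,000 − 960,000 = 25,970,000 m³
S = 738,244,000 / 25,970,000 = 28.4268 PSU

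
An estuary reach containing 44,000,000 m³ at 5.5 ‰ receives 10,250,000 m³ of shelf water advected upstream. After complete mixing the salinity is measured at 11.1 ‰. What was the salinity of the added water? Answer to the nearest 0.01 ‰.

35.14 ‰

Salt balance: 44,000,000×5.5 + 10,250,000×S = 54,250,000×11.1
242,000,000 + 10,250,000·S = 602,175,000
S = (602,175,000 − 242,000,000) / 10,250,000 = 35.139 ‰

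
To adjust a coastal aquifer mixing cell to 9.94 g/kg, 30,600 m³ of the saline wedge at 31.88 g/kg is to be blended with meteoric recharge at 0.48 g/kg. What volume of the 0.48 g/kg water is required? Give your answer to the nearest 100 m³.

71000 m³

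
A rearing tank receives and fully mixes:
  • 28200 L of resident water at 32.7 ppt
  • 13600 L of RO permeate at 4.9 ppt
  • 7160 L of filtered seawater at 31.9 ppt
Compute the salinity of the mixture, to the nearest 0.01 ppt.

Conserving salt mass:
salt = 28,200×32.7 + 13,600×4.9 + 7,160×31.9 = 922,140 + 66,640 + 228,404 = 1,217,184
volume = 28,200 + 13,600 + 7,160 = 48,960 L
S = 1,217,184 / 48,960 = 24.8608 ppt

24.86 ppt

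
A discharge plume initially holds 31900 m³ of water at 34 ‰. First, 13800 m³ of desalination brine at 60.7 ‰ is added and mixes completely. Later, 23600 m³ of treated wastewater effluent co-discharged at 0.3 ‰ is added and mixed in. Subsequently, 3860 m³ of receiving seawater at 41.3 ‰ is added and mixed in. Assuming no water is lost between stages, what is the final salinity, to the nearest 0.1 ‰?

28.6 ‰

Conserving salt mass:
Initial salt = 31,900×34 = 1,084,600
After stage 1: salt = 1,084,600 + 13,800×60.7 = 1,922,260; volume = 45,700 m³; S = 42.063 ‰
After stage 2: salt = 1,922,260 + 23,600×0.3 = 1,929,340; volume = 69,300 m³; S = 27.84 ‰
After stage 3: salt = 1,929,340 + 3,860×41.3 = 2,088,758; volume = 73,160 m³
S = 2,088,758 / 73,160 = 28.5505 ‰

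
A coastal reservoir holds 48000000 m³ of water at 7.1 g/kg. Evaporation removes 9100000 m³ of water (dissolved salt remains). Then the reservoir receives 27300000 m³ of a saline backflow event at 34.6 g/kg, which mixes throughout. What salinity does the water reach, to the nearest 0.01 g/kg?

After evaporation: salt = 48,000,000×7.1 = 340,800,000; volume = 48,000,000 − 9,100,000 = 38,900,000 m³
After mixing: salt = 340,800,000 + 27,300,000×34.6 = 1,285,380,000; volume = 38,900,000 + 27,300,000 = 66,200,000 m³
S = 1,285,380,000 / 66,200,000 = 19.4166 g/kg

19.42 g/kg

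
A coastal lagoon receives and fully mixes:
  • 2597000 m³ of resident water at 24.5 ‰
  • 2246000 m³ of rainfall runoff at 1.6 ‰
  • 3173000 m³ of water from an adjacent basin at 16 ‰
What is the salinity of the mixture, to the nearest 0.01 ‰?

Conserving salt mass:
salt = 2,597,000×24.5 + 2,246,000×1.6 + 3,173,000×16 = 63,626,500 + 3,593,600 + 50,768,000 = 117,988,100
volume = 2,597,000 + 2,246,000 + 3,173,000 = 8,016,000 m³
S = 117,988,100 / 8,016,000 = 14.7191 ‰

14.72 ‰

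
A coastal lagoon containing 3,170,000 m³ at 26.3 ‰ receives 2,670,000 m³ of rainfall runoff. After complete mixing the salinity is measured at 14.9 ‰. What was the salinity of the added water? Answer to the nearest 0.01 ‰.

Salt balance: 3,170,000×26.3 + 2,670,000×S = 5,840,000×14.9
83,371,000 + 2,670,000·S = 87,016,000
S = (87,016,000 − 83,371,000) / 2,670,000 = 1.3652 ‰

1.37 ‰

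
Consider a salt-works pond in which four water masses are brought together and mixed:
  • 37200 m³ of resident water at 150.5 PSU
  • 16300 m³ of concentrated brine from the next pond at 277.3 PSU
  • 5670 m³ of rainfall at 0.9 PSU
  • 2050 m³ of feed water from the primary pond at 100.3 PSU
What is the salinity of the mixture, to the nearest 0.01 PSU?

Mass of salt is conserved:
salt = 37,200×150.5 + 16,300×277.3 + 5,670×0.9 + 2,050×100.3 = 5,598,600 + 4,519,990 + 5,103 + 205,615 = 10,329,308
volume = 37,200 + 16,300 + 5,670 + 2,050 = 61,220 m³
S = 10,329,308 / 61,220 = 168.7244 PSU

168.72 PSU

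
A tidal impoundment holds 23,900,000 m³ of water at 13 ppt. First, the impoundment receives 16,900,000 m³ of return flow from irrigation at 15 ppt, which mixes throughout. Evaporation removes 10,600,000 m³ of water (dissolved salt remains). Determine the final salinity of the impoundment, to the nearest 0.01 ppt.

After mixing: salt = 23,900,000×13 + 16,900,000×15 = 564,200,000; volume = 40,800,000 m³
After evaporation: salt unchanged = 564,200,000; volume = 40,800,000 − 10,600,000 = 30,200,000 m³
S = 564,200,000 / 30,200,000 = 18.6821 ppt

18.68 ppt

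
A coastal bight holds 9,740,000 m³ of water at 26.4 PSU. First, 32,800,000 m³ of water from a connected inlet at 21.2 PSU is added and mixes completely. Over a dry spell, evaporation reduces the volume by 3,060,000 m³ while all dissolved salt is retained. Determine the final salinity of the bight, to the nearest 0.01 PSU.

After mixing: salt = 9,740,000×26.4 + 32,800,000×21.2 = 952,496,000; volume = 42,540,000 m³
After evaporation: salt unchanged = 952,496,000; volume = 42,540,000 − 3,060,000 = 39,480,000 m³
S = 952,496,000 / 39,480,000 = 24.126 PSU

24.13 PSU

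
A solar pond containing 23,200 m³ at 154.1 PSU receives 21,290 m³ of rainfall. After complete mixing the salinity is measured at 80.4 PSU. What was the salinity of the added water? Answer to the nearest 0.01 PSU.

0.09 PSU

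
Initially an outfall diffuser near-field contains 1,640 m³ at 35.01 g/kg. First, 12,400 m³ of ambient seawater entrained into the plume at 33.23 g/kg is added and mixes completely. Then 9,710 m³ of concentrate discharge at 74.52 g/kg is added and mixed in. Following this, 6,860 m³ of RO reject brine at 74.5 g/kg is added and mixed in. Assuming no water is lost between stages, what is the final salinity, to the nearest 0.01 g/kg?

55.67 g/kg

Conserving salt mass:
Initial salt = 1,640×35.01 = 57,416.4
After stage 1: salt = 57,416.4 + 12,400×33.23 = 469,468.4; volume = 14,040 m³; S = 33.438 g/kg
After stage 2: salt = 469,468.4 + 9,710×74.52 = 1,193,057.6; volume = 23,750 m³; S = 50.234 g/kg
After stage 3: salt = 1,193,057.6 + 6,860×74.5 = 1,704,127.6; volume = 30,610 m³
S = 1,704,127.6 / 30,610 = 55.6723 g/kg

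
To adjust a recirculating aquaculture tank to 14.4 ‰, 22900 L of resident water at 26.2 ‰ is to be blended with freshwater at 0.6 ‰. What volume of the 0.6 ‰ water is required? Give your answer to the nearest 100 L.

Salt balance: 22,900×26.2 + V×0.6 = (22,900+V)×14.4
599,980 + 0.6V = 329,760 + 14.4V
270,220 = 13.8V
V = 19,581.16 L

19600 L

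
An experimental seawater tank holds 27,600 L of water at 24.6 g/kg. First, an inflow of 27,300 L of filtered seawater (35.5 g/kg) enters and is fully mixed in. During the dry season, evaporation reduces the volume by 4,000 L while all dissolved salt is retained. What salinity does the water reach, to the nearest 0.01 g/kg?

32.38 g/kg

After mixing: salt = 27,600×24.6 + 27,300×35.5 = 1,648,110; volume = 54,900 L
After evaporation: salt unchanged = 1,648,110; volume = 54,900 − 4,000 = 50,900 L
S = 1,648,110 / 50,900 = 32.3794 g/kg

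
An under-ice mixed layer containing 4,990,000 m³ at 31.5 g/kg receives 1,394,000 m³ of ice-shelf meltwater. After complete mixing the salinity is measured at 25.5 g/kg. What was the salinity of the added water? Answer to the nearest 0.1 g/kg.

4.0 g/kg

Salt balance: 4,990,000×31.5 + 1,394,000×S = 6,384,000×25.5
157,185,000 + 1,394,000·S = 162,792,000
S = (162,792,000 − 157,185,000) / 1,394,000 = 4.0222 g/kg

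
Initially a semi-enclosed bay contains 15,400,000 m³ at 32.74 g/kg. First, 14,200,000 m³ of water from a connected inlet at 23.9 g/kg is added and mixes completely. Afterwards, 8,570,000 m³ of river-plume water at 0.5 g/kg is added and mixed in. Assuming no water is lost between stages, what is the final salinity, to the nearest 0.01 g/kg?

Mass of salt is conserved:
Initial salt = 15,400,000×32.74 = 504,196,000
After stage 1: salt = 504,196,000 + 14,200,000×23.9 = 843,576,000; volume = 29,600,000 m³; S = 28.499 g/kg
After stage 2: salt = 843,576,000 + 8,570,000×0.5 = 847,861,000; volume = 38,170,000 m³
S = 847,861,000 / 38,170,000 = 22.2128 g/kg

22.21 g/kg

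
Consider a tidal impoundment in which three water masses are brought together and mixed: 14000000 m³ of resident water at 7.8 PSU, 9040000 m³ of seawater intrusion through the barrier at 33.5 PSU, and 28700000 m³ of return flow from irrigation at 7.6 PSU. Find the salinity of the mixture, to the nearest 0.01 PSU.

12.18 PSU

Salt balance:
salt = 14,000,000×7.8 + 9,040,000×33.5 + 28,700,000×7.6 = 109,200,000 + 302,840,000 + 218,120,000 = 630,160,000
volume = 14,000,000 + 9,040,000 + 28,700,000 = 51,740,000 m³
S = 630,160,000 / 51,740,000 = 12.1794 PSU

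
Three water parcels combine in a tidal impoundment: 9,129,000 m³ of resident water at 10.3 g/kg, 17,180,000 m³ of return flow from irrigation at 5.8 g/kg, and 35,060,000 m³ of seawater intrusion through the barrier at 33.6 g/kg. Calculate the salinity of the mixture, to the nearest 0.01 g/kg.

22.35 g/kg

Conserving salt mass:
salt = 9,129,000×10.3 + 17,180,000×5.8 + 35,060,000×33.6 = 94,028,700 + 99,644,000 + 1,178,016,000 = 1,371,688,700
volume = 9,129,000 + 17,180,000 + 35,060,000 = 61,369,000 m³
S = 1,371,688,700 / 61,369,000 = 22.3515 g/kg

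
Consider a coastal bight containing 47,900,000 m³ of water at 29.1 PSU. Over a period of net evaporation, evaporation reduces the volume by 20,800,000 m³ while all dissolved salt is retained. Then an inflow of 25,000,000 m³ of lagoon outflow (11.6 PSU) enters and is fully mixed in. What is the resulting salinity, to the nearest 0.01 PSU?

32.32 PSU

After evaporation: salt = 47,900,000×29.1 = 1,393,890,000; volume = 47,900,000 − 20,800,000 = 27,100,000 m³
After mixing: salt = 1,393,890,000 + 25,000,000×11.6 = 1,683,890,000; volume = 27,100,000 + 25,000,000 = 52,100,000 m³
S = 1,683,890,000 / 52,100,000 = 32.3203 PSU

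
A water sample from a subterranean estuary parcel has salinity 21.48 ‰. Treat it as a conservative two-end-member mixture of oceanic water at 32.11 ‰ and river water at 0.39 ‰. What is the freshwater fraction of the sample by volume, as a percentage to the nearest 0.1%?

Let f be the freshwater fraction. Salt balance per unit volume:
f×0.39 + (1−f)×32.11 = 21.48
f = (32.11 − 21.48) / (32.11 − 0.39) = 10.63/31.72 = 0.3351

33.5%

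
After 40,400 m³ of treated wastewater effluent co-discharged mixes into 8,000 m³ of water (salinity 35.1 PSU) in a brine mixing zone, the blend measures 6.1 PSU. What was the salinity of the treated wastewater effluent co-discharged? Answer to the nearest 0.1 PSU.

Salt balance: 8,000×35.1 + 40,400×S = 48,400×6.1
280,800 + 40,400·S = 295,240
S = (295,240 − 280,800) / 40,400 = 0.3574 PSU

0.4 PSU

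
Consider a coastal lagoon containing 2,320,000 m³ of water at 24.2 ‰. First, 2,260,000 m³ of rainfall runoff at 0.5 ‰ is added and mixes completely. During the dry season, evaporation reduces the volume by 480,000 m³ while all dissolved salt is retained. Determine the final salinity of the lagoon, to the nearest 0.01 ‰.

13.97 ‰

After mixing: salt = 2,320,000×24.2 + 2,260,000×0.5 = 57,274,000; volume = 4,580,000 m³
After evaporation: salt unchanged = 57,274,000; volume = 4,580,000 − 480,000 = 4,100,000 m³
S = 57,274,000 / 4,100,000 = 13.9693 ‰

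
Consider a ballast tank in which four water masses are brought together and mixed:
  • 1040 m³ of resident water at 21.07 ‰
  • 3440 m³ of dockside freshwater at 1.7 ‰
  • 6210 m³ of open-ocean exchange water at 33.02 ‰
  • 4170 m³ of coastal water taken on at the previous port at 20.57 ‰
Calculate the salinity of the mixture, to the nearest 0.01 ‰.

21.44 ‰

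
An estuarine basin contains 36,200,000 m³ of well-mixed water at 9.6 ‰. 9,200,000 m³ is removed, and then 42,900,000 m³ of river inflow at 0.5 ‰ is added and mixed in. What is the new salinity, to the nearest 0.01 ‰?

4.02 ‰

Remaining after removal: 27,000,000 m³ at 9.6 ‰ (salt = 259,200,000)
After addition: salt = 259,200,000 + 42,900,000×0.5 = 280,650,000; volume = 69,900,000 m³
S = 280,650,000 / 69,900,000 = 4.015 ‰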